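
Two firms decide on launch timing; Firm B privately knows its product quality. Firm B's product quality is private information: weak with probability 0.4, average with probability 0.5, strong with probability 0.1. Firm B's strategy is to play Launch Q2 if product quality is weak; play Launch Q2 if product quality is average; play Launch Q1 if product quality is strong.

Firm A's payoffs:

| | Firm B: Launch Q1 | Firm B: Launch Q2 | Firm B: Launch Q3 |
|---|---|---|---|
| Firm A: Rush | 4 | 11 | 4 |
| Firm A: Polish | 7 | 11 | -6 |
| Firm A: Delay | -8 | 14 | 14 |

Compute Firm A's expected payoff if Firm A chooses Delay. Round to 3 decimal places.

11.800

E[Delay] = 0.4·14 + 0.5·14 + 0.1·(-8) = 5.6 + 7 + (-0.8) = 11.8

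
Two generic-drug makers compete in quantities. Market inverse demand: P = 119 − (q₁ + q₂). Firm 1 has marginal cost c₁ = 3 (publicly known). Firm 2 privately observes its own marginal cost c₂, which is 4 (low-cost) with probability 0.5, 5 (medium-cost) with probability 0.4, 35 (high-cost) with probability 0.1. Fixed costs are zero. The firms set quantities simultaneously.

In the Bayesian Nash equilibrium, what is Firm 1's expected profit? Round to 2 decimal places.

Firm 2 with cost c maximizes (119 − (q₁+q₂) − c)·q₂, giving q₂(c) = (119 − c − q₁)/2.
E[c₂] = 0.5·4 + 0.4·5 + 0.1·35 = 7.5
Firm 1's FOC against E[q₂] yields q₁ = (119 − 2·3 + E[c₂])/3 = (119 − 6 + 7.5)/3 = 40.1667.
E[P] = 119 − (q₁ + E[q₂]) = 43.1667; Firm 1's expected profit = (E[P] − 3)·q₁ = (43.1667 − 3)·40.1667 = 1613.36.

1613.36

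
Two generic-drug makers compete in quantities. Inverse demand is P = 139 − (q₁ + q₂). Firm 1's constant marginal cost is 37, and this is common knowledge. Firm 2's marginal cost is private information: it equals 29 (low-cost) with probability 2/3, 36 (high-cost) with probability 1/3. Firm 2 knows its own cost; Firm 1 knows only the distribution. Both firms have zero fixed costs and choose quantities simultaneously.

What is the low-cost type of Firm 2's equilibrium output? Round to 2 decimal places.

Type-c best response for Firm 2: q₂(c) = (139 − c)/2 − q₁/2.
Firm 1 maximizes expected profit; its first-order condition is 139 − 2q₁ − E[q₂] − 37 = 0.
Substituting E[q₂] and solving: E[c₂] = 31.3333, so q₁ = (139 − 2·37 + 31.3333)/3 = 32.1111.
q₂(low-cost) = (139 − 29 − 32.1111)/2 = 38.9444.

38.94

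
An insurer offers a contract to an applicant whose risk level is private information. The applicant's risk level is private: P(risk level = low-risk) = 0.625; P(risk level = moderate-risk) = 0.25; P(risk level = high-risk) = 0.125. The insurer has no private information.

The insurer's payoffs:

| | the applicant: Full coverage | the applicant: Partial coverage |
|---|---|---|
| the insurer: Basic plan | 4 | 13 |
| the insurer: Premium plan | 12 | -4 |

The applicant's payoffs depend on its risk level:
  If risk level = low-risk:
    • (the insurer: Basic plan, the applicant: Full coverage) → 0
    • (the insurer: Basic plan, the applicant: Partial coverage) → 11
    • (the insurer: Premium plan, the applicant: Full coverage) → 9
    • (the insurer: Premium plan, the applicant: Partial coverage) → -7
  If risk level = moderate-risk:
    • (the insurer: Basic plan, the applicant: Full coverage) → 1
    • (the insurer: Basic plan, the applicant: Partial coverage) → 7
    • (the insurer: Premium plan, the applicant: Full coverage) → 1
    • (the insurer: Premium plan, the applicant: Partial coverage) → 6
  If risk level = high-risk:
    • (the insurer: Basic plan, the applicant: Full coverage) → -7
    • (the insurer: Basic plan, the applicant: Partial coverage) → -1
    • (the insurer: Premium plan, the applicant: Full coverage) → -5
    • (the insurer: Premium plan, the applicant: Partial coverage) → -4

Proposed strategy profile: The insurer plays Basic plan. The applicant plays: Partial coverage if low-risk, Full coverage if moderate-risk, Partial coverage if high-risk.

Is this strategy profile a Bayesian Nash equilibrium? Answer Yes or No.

No

The insurer plays Basic plan: E[Basic plan] = 0.625·(13) + 0.25·(4) + 0.125·(13) = 10.75; E[Premium plan] = 0. Best-responding. ✓
The applicant (risk level low-risk), facing Basic plan: Full coverage gives 0, Partial coverage gives 11. Proposed Partial coverage is best. ✓
The applicant (risk level moderate-risk), facing Basic plan: Full coverage gives 1, Partial coverage gives 7. Proposed Full coverage is not best — profitable deviation exists. ✗
The applicant (risk level high-risk), facing Basic plan: Full coverage gives -7, Partial coverage gives -1. Proposed Partial coverage is best. ✓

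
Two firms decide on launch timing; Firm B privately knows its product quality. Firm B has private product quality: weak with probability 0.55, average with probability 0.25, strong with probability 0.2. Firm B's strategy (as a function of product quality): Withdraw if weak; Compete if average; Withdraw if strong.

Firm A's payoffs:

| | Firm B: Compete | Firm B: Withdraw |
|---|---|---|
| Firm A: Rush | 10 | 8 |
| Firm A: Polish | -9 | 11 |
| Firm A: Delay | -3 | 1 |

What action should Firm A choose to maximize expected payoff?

Rush

E[Rush] = 0.55·(8) + 0.25·(10) + 0.2·(8) = 8.5
E[Polish] = 0.55·(11) + 0.25·(-9) + 0.2·(11) = 6
E[Delay] = 0.55·(1) + 0.25·(-3) + 0.2·(1) = 0
Best response: Rush (8.5 is the largest).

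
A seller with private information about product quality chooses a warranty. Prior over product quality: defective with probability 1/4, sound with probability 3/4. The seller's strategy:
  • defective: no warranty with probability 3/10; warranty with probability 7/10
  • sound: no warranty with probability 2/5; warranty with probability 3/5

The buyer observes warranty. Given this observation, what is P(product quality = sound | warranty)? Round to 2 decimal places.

0.72

P(warranty) = (1/4)·(7/10) + (3/4)·(3/5) = 5/8
P(sound | warranty) = ((3/4)·(3/5)) / (5/8) = (9/20) / (5/8) = 18/25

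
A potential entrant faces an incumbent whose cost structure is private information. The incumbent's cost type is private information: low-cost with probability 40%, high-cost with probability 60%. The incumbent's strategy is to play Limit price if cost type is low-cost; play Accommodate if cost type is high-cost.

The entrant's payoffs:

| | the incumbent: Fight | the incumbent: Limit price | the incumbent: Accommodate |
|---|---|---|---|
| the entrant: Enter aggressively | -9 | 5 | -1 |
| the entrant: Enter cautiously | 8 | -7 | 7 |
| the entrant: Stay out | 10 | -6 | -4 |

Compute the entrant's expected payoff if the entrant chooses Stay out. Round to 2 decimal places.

-4.80

E[Stay out] = 0.4·(-6) + 0.6·(-4) = (-2.4) + (-2.4) = -4.8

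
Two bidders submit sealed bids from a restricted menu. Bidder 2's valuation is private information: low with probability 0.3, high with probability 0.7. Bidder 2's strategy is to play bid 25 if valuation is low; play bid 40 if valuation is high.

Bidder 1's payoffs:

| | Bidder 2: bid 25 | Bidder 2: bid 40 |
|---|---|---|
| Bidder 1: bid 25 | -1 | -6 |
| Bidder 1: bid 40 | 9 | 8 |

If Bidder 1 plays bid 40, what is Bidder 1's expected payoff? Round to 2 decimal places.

8.30

Take the expectation over Bidder 2's valuation, weighting each type's action by its prior probability.
E[bid 40] = 0.3·9 + 0.7·8 = 2.7 + 5.6 = 8.3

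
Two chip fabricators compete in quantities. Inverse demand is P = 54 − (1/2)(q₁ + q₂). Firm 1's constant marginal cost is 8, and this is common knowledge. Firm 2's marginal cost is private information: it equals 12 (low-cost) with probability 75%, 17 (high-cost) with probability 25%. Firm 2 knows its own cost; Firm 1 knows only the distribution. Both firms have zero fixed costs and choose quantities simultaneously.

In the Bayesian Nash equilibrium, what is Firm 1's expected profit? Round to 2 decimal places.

583.68

Each type of Firm 2 best-responds to q₁; Firm 1 best-responds to the expected q₂ over Firm 2's types.
Firm 2 with cost c maximizes (54 − (1/2)(q₁+q₂) − c)·q₂, giving q₂(c) = (54 − c − (1/2)q₁).
E[c₂] = 0.75·12 + 0.25·17 = 13.25
Firm 1's FOC against E[q₂] yields q₁ = (54 − 2·8 + E[c₂])/(3/2) = (54 − 16 + 13.25)/(3/2) = 34.1667.
E[P] = 54 − (1/2)·(q₁ + E[q₂]) = 25.0833; Firm 1's expected profit = (E[P] − 8)·q₁ = (25.0833 − 8)·34.1667 = 583.681.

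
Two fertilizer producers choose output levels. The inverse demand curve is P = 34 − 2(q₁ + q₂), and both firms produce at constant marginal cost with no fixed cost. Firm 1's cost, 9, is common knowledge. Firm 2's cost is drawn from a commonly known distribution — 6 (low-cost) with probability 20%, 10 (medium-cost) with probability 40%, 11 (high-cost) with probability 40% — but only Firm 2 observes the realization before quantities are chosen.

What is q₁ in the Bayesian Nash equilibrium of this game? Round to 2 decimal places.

Firm 2 with cost c maximizes (34 − 2(q₁+q₂) − c)·q₂, giving q₂(c) = (34 − c − 2q₁)/4.
E[c₂] = 0.2·6 + 0.4·10 + 0.4·11 = 9.6
Firm 1's FOC against E[q₂] yields q₁ = (34 − 2·9 + E[c₂])/6 = (34 − 18 + 9.6)/6 = 4.26667.

4.27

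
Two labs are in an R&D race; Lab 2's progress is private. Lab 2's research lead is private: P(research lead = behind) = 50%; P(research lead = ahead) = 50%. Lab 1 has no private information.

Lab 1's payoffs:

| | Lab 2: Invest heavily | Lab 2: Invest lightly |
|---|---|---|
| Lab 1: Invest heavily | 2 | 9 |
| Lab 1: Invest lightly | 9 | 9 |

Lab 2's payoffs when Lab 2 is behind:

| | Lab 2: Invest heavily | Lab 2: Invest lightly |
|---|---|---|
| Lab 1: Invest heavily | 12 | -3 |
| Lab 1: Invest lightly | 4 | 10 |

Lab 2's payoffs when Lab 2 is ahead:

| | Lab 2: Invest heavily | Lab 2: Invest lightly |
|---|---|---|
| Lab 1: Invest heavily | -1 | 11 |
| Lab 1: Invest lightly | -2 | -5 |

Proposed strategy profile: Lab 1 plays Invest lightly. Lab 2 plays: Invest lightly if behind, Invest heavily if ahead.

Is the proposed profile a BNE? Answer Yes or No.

Lab 1 plays Invest lightly: E[Invest lightly] = 0.5·(9) + 0.5·(9) = 9; E[Invest heavily] = 5.5. Best-responding. ✓
Lab 2 (research lead behind), facing Invest lightly: Invest heavily gives 4, Invest lightly gives 10. Proposed Invest lightly is best. ✓
Lab 2 (research lead ahead), facing Invest lightly: Invest heavily gives -2, Invest lightly gives -5. Proposed Invest heavily is best. ✓

Yes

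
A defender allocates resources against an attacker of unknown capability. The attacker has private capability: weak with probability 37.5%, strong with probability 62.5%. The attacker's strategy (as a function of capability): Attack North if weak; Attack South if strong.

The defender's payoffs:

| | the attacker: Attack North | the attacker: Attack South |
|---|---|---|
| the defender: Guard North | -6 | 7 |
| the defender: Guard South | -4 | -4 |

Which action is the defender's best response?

Guard North

Compute the defender's expected payoff for each action, taking the expectation over the attacker's type.
E[Guard North] = 0.375·(-6) + 0.625·(7) = 2.125
E[Guard South] = 0.375·(-4) + 0.625·(-4) = -4
Best response: Guard North (2.125 is the largest).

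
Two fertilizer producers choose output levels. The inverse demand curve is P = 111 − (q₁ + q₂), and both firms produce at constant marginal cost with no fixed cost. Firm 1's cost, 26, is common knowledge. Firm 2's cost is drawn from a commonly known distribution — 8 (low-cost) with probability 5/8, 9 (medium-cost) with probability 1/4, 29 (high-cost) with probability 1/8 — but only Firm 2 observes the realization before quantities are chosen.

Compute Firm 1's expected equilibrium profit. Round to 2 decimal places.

Type-c best response for Firm 2: q₂(c) = (111 − c)/2 − q₁/2.
Firm 1 maximizes expected profit; its first-order condition is 111 − 2q₁ − E[q₂] − 26 = 0.
Substituting E[q₂] and solving: E[c₂] = 10.875, so q₁ = (111 − 2·26 + 10.875)/3 = 23.2917.
E[P] = 111 − (q₁ + E[q₂]) = 49.2917; Firm 1's expected profit = (E[P] − 26)·q₁ = (49.2917 − 26)·23.2917 = 542.502.

542.50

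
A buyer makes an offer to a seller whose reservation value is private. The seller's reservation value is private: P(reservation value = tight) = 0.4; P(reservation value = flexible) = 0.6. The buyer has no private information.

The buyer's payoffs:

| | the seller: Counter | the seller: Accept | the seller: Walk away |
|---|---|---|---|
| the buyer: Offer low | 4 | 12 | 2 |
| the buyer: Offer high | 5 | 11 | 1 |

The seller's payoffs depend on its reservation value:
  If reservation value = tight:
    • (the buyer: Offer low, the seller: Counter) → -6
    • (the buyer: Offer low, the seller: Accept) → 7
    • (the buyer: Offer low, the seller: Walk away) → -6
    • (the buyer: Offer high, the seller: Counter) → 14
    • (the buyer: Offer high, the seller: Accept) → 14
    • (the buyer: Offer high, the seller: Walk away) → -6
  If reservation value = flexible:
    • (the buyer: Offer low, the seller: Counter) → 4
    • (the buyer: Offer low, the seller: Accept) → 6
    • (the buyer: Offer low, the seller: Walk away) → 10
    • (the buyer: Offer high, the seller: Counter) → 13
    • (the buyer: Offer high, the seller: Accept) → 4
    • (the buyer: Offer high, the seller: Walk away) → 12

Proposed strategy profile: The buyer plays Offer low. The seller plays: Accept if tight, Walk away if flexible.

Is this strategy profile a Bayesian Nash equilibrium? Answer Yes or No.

The buyer plays Offer low: E[Offer low] = 0.4·(12) + 0.6·(2) = 6; E[Offer high] = 5. Best-responding. ✓
The seller (reservation value tight), facing Offer low: Counter gives -6, Accept gives 7, Walk away gives -6. Proposed Accept is best. ✓
The seller (reservation value flexible), facing Offer low: Counter gives 4, Accept gives 6, Walk away gives 10. Proposed Walk away is best. ✓

Yes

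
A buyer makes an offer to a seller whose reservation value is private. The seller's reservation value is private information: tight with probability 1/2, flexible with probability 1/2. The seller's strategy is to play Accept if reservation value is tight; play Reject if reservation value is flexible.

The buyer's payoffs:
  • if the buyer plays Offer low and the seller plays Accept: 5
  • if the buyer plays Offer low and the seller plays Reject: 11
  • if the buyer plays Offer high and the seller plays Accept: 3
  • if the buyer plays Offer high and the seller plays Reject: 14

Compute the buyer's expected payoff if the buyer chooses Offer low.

E[Offer low] = 1/2·5 + 1/2·11 = 5/2 + 11/2 = 8

8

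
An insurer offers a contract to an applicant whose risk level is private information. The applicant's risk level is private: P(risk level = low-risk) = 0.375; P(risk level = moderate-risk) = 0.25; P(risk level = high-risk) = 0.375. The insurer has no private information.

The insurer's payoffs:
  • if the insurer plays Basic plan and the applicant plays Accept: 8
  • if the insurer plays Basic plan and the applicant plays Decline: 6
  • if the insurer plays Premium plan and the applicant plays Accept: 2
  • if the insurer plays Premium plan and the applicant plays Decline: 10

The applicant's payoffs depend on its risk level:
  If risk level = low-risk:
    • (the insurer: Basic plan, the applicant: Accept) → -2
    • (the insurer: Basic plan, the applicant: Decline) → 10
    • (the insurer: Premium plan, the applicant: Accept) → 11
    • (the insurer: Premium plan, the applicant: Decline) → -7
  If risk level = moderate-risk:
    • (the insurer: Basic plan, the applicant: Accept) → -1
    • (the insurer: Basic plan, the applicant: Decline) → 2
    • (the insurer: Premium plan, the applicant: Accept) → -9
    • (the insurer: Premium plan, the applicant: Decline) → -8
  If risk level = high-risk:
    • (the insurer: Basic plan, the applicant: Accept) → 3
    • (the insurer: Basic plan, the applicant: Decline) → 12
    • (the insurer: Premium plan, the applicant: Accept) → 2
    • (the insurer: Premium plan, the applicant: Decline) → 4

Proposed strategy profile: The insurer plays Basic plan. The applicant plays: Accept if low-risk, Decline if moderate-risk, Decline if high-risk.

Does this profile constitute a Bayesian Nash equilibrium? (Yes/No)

The insurer plays Basic plan: E[Basic plan] = 0.375·(8) + 0.25·(6) + 0.375·(6) = 6.75; E[Premium plan] = 7. Not best-responding. ✗
The applicant (risk level low-risk), facing Basic plan: Accept gives -2, Decline gives 10. Proposed Accept is not best — profitable deviation exists. ✗
The applicant (risk level moderate-risk), facing Basic plan: Accept gives -1, Decline gives 2. Proposed Decline is best. ✓
The applicant (risk level high-risk), facing Basic plan: Accept gives 3, Decline gives 12. Proposed Decline is best. ✓

No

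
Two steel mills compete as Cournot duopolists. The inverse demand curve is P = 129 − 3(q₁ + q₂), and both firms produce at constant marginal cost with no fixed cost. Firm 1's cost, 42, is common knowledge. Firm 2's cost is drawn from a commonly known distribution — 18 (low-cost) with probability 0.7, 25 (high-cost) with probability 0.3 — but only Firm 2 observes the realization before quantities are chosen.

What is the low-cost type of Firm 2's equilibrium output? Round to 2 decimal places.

Type-c best response for Firm 2: q₂(c) = (129 − c)/6 − q₁/2.
Firm 1 maximizes expected profit; its first-order condition is 129 − 6q₁ − 3E[q₂] − 42 = 0.
Substituting E[q₂] and solving: E[c₂] = 20.1, so q₁ = (129 − 2·42 + 20.1)/9 = 7.23333.
q₂(low-cost) = (129 − 18 − 3·7.23333)/6 = 14.8833.

14.88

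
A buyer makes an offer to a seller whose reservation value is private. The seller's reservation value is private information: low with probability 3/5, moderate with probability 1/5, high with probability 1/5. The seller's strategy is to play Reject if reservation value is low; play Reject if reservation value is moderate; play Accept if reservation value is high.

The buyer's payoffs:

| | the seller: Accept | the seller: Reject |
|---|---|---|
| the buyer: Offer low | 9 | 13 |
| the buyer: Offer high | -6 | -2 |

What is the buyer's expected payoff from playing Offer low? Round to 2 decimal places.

E[Offer low] = 3/5·13 + 1/5·13 + 1/5·9 = 39/5 + 13/5 + 9/5 = 61/5

12.20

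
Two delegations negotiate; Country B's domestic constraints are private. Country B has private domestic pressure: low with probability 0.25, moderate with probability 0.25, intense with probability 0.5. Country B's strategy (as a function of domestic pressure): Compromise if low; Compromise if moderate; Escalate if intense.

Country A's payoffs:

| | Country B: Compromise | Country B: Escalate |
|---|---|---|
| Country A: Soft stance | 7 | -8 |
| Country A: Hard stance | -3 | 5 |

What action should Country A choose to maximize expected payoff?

Hard stance

E[Soft stance] = 0.25·(7) + 0.25·(7) + 0.5·(-8) = -0.5
E[Hard stance] = 0.25·(-3) + 0.25·(-3) + 0.5·(5) = 1
Best response: Hard stance (1 is the largest).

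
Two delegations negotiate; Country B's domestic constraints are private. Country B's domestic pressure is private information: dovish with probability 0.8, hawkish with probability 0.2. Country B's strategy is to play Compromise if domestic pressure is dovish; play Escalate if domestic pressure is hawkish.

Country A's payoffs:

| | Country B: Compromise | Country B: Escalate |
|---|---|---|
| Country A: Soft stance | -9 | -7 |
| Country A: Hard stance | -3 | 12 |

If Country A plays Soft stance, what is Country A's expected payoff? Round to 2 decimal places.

E[Soft stance] = 0.8·(-9) + 0.2·(-7) = (-7.2) + (-1.4) = -8.6

-8.60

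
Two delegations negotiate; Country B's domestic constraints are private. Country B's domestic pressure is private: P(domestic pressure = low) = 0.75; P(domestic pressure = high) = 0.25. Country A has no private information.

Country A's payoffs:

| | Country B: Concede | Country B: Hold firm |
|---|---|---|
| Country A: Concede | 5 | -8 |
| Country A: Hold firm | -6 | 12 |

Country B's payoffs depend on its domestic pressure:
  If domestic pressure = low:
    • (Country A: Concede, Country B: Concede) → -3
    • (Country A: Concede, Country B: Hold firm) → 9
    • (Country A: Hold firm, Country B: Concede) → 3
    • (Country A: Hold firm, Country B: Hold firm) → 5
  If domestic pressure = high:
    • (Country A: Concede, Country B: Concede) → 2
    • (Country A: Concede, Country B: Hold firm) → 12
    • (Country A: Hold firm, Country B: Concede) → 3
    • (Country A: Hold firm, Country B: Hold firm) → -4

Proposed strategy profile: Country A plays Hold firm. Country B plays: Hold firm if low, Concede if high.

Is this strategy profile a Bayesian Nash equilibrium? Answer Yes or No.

Yes

A profile is a BNE iff every type of every player is best-responding given beliefs about the other side.
Country A plays Hold firm: E[Hold firm] = 0.75·(12) + 0.25·(-6) = 7.5; E[Concede] = -4.75. Best-responding. ✓
Country B (domestic pressure low), facing Hold firm: Concede gives 3, Hold firm gives 5. Proposed Hold firm is best. ✓
Country B (domestic pressure high), facing Hold firm: Concede gives 3, Hold firm gives -4. Proposed Concede is best. ✓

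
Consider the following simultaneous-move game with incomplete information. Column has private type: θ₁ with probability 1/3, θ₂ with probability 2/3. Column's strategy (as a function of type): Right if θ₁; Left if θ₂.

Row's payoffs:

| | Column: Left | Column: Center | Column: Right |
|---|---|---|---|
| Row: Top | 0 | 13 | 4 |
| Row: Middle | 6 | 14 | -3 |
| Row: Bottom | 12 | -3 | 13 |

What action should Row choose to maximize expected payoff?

E[Top] = 1/3·(4) + 2/3·(0) = 4/3
E[Middle] = 1/3·(-3) + 2/3·(6) = 3
E[Bottom] = 1/3·(13) + 2/3·(12) = 37/3
Best response: Bottom (37/3 is the largest).

Bottom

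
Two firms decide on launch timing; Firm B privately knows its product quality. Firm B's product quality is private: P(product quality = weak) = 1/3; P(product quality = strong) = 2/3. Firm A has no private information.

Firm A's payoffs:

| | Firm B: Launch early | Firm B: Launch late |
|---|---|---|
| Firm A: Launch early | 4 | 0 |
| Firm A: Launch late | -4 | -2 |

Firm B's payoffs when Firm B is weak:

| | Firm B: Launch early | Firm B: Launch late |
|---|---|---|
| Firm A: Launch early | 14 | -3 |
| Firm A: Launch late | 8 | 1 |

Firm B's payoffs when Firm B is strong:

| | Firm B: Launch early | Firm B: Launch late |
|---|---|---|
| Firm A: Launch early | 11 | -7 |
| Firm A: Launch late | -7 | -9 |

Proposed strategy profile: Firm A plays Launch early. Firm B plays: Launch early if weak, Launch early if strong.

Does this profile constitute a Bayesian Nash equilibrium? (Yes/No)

Yes

Firm A plays Launch early: E[Launch early] = 1/3·(4) + 2/3·(4) = 4; E[Launch late] = -4. Best-responding. ✓
Firm B (product quality weak), facing Launch early: Launch early gives 14, Launch late gives -3. Proposed Launch early is best. ✓
Firm B (product quality strong), facing Launch early: Launch early gives 11, Launch late gives -7. Proposed Launch early is best. ✓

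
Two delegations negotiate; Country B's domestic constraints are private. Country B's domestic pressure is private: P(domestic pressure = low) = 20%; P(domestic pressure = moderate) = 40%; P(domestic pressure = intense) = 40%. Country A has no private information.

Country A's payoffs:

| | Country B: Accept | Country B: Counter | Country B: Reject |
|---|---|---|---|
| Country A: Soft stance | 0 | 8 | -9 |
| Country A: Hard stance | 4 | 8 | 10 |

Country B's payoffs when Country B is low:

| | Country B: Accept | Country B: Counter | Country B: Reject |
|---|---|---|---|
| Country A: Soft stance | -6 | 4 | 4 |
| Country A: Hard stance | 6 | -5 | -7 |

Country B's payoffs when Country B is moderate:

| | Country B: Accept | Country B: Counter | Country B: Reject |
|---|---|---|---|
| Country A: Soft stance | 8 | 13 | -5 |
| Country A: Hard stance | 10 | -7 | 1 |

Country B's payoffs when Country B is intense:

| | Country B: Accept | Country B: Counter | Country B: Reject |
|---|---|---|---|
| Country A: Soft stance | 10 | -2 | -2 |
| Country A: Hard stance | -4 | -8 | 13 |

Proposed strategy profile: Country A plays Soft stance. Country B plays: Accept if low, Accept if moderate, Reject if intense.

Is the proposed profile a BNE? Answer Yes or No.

No

Country A plays Soft stance: E[Soft stance] = 0.2·(0) + 0.4·(0) + 0.4·(-9) = -3.6; E[Hard stance] = 6.4. Not best-responding. ✗
Country B (domestic pressure low), facing Soft stance: Accept gives -6, Counter gives 4, Reject gives 4. Proposed Accept is not best — profitable deviation exists. ✗
Country B (domestic pressure moderate), facing Soft stance: Accept gives 8, Counter gives 13, Reject gives -5. Proposed Accept is not best — profitable deviation exists. ✗
Country B (domestic pressure intense), facing Soft stance: Accept gives 10, Counter gives -2, Reject gives -2. Proposed Reject is not best — profitable deviation exists. ✗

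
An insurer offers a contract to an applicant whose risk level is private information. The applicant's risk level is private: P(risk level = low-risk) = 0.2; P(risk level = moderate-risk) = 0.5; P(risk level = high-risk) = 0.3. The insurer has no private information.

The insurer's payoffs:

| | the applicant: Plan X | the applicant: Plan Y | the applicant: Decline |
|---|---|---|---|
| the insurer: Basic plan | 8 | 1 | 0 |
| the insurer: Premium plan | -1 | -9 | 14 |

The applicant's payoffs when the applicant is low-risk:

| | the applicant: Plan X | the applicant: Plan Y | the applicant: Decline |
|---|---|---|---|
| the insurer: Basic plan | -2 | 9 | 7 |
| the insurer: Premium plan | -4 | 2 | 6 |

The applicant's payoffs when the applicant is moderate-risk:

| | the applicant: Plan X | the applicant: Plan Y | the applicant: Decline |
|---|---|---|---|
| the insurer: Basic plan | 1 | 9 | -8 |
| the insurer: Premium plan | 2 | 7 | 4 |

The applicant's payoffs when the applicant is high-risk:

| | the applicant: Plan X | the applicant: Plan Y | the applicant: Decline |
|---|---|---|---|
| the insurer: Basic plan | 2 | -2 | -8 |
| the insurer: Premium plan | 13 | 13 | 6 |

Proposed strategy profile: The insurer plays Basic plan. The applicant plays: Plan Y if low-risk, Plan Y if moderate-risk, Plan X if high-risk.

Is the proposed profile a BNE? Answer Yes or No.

Yes

A profile is a BNE iff every type of every player is best-responding given beliefs about the other side.
The insurer plays Basic plan: E[Basic plan] = 0.2·(1) + 0.5·(1) + 0.3·(8) = 3.1; E[Premium plan] = -6.6. Best-responding. ✓
The applicant (risk level low-risk), facing Basic plan: Plan X gives -2, Plan Y gives 9, Decline gives 7. Proposed Plan Y is best. ✓
The applicant (risk level moderate-risk), facing Basic plan: Plan X gives 1, Plan Y gives 9, Decline gives -8. Proposed Plan Y is best. ✓
The applicant (risk level high-risk), facing Basic plan: Plan X gives 2, Plan Y gives -2, Decline gives -8. Proposed Plan X is best. ✓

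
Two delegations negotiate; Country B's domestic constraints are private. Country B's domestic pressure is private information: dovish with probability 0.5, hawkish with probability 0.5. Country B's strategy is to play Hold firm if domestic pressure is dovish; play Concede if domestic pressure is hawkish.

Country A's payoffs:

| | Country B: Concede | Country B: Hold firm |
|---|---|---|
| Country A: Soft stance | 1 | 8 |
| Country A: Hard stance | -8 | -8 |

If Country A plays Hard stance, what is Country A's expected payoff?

E[Hard stance] = 0.5·(-8) + 0.5·(-8) = (-4) + (-4) = -8

-8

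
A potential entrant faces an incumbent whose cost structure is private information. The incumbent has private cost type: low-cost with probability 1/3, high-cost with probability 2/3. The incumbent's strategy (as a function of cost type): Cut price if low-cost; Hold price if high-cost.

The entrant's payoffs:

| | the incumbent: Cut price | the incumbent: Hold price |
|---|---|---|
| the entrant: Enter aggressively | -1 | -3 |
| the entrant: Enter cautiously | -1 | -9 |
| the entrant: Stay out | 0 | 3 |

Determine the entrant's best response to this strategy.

Compute the entrant's expected payoff for each action, taking the expectation over the incumbent's type.
E[Enter aggressively] = 1/3·(-1) + 2/3·(-3) = -7/3
E[Enter cautiously] = 1/3·(-1) + 2/3·(-9) = -19/3
E[Stay out] = 1/3·(0) + 2/3·(3) = 2
Best response: Stay out (2 is the largest).

Stay out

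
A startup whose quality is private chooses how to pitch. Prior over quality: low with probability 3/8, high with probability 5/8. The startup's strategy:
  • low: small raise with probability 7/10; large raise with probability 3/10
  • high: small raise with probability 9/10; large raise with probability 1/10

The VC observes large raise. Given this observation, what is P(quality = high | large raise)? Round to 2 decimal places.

0.36

Apply Bayes' rule using the sender's strategy as the likelihood.
P(large raise) = (3/8)·(3/10) + (5/8)·(1/10) = 7/40
P(high | large raise) = ((5/8)·(1/10)) / (7/40) = (1/16) / (7/40) = 5/14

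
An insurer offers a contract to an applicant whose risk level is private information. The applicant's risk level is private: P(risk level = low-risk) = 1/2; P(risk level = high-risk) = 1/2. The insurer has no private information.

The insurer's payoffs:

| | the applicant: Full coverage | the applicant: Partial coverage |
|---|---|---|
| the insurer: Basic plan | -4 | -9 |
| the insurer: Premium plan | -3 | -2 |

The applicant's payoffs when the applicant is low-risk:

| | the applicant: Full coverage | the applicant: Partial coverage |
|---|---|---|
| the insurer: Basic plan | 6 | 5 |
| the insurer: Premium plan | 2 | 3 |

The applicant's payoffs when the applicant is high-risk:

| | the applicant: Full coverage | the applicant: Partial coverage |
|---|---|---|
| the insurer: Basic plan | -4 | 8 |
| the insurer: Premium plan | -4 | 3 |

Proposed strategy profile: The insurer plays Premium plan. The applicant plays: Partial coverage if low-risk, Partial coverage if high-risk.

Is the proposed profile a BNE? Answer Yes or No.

Yes

The insurer plays Premium plan: E[Premium plan] = 1/2·(-2) + 1/2·(-2) = -2; E[Basic plan] = -9. Best-responding. ✓
The applicant (risk level low-risk), facing Premium plan: Full coverage gives 2, Partial coverage gives 3. Proposed Partial coverage is best. ✓
The applicant (risk level high-risk), facing Premium plan: Full coverage gives -4, Partial coverage gives 3. Proposed Partial coverage is best. ✓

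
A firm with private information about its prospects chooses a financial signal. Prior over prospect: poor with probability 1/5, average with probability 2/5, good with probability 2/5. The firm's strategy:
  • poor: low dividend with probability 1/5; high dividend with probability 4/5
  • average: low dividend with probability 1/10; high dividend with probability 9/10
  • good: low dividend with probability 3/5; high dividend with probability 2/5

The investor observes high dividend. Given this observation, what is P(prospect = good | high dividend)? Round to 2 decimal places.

0.24

Apply Bayes' rule using the sender's strategy as the likelihood.
P(high dividend) = (1/5)·(4/5) + (2/5)·(9/10) + (2/5)·(2/5) = 17/25
P(good | high dividend) = ((2/5)·(2/5)) / (17/25) = (4/25) / (17/25) = 4/17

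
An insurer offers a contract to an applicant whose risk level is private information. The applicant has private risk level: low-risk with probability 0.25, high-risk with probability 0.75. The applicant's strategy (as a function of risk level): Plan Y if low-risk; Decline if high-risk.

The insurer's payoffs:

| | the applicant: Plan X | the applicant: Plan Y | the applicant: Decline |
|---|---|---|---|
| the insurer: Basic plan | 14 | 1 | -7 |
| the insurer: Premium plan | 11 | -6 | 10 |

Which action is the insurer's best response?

Premium plan

Compute the insurer's expected payoff for each action, taking the expectation over the applicant's type.
E[Basic plan] = 0.25·(1) + 0.75·(-7) = -5
E[Premium plan] = 0.25·(-6) + 0.75·(10) = 6
Best response: Premium plan (6 is the largest).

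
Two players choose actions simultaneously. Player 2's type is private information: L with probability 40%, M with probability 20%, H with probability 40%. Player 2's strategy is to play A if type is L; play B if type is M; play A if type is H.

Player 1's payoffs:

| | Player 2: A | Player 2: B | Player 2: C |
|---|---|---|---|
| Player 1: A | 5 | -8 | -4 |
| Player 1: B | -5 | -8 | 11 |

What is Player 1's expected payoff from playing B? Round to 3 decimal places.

-5.600

E[B] = 0.4·(-5) + 0.2·(-8) + 0.4·(-5) = (-2) + (-1.6) + (-2) = -5.6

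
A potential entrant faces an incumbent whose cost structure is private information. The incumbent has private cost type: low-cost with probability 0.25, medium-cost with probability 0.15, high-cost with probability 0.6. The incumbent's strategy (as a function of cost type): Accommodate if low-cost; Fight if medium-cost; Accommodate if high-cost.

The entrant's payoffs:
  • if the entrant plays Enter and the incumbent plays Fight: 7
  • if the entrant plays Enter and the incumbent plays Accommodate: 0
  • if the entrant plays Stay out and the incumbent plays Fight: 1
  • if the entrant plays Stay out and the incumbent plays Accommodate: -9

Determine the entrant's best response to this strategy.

E[Enter] = 0.25·(0) + 0.15·(7) + 0.6·(0) = 1.05
E[Stay out] = 0.25·(-9) + 0.15·(1) + 0.6·(-9) = -7.5
Best response: Enter (1.05 is the largest).

Enter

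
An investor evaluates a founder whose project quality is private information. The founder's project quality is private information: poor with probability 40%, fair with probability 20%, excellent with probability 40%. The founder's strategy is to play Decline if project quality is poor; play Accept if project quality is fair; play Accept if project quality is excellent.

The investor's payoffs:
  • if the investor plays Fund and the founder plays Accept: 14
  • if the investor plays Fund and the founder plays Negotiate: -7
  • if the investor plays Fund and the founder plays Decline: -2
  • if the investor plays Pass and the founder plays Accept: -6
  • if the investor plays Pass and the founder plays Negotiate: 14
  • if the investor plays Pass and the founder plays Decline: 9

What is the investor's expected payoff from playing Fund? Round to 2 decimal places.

E[Fund] = 0.4·(-2) + 0.2·14 + 0.4·14 = (-0.8) + 2.8 + 5.6 = 7.6

7.60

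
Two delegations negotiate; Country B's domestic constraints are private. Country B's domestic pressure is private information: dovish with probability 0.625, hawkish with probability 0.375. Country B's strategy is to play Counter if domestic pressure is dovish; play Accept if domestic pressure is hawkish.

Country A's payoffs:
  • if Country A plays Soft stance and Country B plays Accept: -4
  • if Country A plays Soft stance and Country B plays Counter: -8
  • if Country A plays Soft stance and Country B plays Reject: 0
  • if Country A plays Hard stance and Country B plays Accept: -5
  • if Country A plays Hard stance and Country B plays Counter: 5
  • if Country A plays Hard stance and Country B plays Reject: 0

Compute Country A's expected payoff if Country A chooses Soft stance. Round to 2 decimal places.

E[Soft stance] = 0.625·(-8) + 0.375·(-4) = (-5) + (-1.5) = -6.5

-6.50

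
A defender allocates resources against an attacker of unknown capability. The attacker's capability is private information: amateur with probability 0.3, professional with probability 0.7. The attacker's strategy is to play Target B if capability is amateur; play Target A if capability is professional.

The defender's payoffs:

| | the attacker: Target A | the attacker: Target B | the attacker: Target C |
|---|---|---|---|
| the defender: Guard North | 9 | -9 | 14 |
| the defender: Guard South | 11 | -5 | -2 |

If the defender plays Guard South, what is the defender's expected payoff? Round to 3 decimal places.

6.200

E[Guard South] = 0.3·(-5) + 0.7·11 = (-1.5) + 7.7 = 6.2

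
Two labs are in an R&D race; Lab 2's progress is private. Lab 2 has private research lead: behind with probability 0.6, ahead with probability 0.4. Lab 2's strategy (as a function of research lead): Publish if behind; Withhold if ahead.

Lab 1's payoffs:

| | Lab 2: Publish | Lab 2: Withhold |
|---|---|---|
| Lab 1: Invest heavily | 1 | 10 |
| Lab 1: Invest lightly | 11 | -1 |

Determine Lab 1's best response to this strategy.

Invest lightly

E[Invest heavily] = 0.6·(1) + 0.4·(10) = 4.6
E[Invest lightly] = 0.6·(11) + 0.4·(-1) = 6.2
Best response: Invest lightly (6.2 is the largest).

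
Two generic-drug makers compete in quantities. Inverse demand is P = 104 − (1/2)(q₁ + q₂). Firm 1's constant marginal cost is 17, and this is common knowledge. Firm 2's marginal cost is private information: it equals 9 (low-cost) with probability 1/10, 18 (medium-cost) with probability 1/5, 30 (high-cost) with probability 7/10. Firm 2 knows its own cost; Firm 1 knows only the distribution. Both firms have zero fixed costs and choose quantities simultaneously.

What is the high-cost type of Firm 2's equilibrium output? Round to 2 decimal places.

42.17

Type-c best response for Firm 2: q₂(c) = (104 − c) − q₁/2.
Firm 1 maximizes expected profit; its first-order condition is 104 − q₁ − (1/2)E[q₂] − 17 = 0.
Substituting E[q₂] and solving: E[c₂] = 25.5, so q₁ = (104 − 2·17 + 25.5)/(3/2) = 63.6667.
q₂(high-cost) = (104 − 30 − (1/2)·63.6667) = 42.1667.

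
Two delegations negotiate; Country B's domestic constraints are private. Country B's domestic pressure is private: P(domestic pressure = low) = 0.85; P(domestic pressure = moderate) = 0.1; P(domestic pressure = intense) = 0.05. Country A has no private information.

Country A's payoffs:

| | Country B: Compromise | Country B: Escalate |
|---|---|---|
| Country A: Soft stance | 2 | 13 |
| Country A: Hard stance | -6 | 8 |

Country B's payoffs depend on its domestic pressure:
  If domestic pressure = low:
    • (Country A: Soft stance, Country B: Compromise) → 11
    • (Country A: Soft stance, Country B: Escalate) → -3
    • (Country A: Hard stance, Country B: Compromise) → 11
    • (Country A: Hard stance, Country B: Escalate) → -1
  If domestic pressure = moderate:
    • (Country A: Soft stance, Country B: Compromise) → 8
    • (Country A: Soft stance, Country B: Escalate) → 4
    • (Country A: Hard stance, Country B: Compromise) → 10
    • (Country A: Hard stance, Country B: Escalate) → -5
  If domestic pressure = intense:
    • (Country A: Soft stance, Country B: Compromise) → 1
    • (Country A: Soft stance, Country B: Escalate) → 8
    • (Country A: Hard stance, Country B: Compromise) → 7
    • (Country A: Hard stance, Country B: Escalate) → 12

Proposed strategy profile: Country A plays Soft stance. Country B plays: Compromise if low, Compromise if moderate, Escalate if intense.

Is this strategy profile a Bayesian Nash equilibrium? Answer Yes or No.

Yes

A profile is a BNE iff every type of every player is best-responding given beliefs about the other side.
Country A plays Soft stance: E[Soft stance] = 0.85·(2) + 0.1·(2) + 0.05·(13) = 2.55; E[Hard stance] = -5.3. Best-responding. ✓
Country B (domestic pressure low), facing Soft stance: Compromise gives 11, Escalate gives -3. Proposed Compromise is best. ✓
Country B (domestic pressure moderate), facing Soft stance: Compromise gives 8, Escalate gives 4. Proposed Compromise is best. ✓
Country B (domestic pressure intense), facing Soft stance: Compromise gives 1, Escalate gives 8. Proposed Escalate is best. ✓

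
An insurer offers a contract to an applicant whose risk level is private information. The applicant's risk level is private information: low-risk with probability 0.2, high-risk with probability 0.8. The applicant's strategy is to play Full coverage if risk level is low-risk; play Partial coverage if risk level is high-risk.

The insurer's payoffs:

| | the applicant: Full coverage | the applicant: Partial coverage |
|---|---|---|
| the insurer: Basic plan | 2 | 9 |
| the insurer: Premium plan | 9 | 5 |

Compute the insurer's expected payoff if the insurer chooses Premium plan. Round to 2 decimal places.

5.80

E[Premium plan] = 0.2·9 + 0.8·5 = 1.8 + 4 = 5.8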